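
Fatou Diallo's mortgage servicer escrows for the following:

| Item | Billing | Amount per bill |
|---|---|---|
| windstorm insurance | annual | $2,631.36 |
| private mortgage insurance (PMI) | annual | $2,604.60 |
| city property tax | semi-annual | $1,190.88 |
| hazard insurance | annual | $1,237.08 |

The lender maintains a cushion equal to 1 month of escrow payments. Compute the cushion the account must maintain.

Windstorm insurance — $2,631.36/yr
Private mortgage insurance (PMI) — $2,604.60/yr
City property tax — $1,190.88 × 2 = $2,381.76/yr
Hazard insurance — $1,237.08/yr
Combined annual = $2,631.36 + $2,604.60 + $2,381.76 + $1,237.08 = $8,854.80
Monthly = $8,854.80 / 12 = $737.90
Reserve = 1 × $737.90 = $737.90

$737.90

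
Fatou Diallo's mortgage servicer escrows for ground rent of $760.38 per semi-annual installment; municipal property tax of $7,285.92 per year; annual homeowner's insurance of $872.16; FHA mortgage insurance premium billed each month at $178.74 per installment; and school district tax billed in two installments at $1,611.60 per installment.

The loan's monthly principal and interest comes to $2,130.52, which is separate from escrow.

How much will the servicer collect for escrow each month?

Ground rent = $760.38 × 2 = $1,520.76/yr
Municipal property tax = $7,285.92/yr
Homeowner's insurance = $872.16/yr
FHA mortgage insurance premium = $178.74 × 12 = $2,144.88/yr
School district tax = $1,611.60 × 2 = $3,223.20/yr
Total annual escrow = $1,520.76 + $7,285.92 + $872.16 + $2,144.88 + $3,223.20 = $15,046.92
Monthly = $15,046.92 ÷ 12 = $1,253.91

$1,253.91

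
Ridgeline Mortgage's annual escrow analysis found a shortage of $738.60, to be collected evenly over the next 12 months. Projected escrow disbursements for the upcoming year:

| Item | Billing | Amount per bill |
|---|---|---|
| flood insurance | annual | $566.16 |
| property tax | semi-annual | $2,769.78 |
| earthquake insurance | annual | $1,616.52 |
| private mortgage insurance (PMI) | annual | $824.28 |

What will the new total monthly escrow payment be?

Flood insurance — $566.16 annually
Property tax — $2,769.78 × 2 = $5,539.56 annually
Earthquake insurance — $1,616.52 annually
Private mortgage insurance (PMI) — $824.28 annually
Total annual escrow = $566.16 + $5,539.56 + $1,616.52 + $824.28 = $8,546.52
Base monthly escrow = $8,546.52 ÷ 12 = $712.21
Shortage per month = $738.60 / 12 = $61.55
Adjusted monthly = $712.21 + $61.55 = $773.76

$773.76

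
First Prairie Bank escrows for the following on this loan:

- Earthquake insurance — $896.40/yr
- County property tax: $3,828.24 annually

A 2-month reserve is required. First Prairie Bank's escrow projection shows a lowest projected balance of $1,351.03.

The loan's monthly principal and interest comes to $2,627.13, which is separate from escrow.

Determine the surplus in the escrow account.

$563.59

Earthquake insurance = $896.40 per year
County property tax = $3,828.24 per year
Total per year = $896.40 + $3,828.24 = $4,724.64
Per month = $4,724.64 ÷ 12 = $393.72
Required reserve = 2 × $393.72 = $787.44
Excess over cushion: $1,351.03 − $787.44 = $563.59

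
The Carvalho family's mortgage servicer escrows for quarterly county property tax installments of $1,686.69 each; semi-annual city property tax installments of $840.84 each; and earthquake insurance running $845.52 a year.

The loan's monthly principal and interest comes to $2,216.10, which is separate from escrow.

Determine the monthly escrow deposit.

County property tax — $1,686.69 × 4 = $6,746.76 per year
City property tax — $840.84 × 2 = $1,681.68 per year
Earthquake insurance — $845.52 per year
Yearly total = $9,273.96
Monthly escrow = $9,273.96 / 12 = $772.83

$772.83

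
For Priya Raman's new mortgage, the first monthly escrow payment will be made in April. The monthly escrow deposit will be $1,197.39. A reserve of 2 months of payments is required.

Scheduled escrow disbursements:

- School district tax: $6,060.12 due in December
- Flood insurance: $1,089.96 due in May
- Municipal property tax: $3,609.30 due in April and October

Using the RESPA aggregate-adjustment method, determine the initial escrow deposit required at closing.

Cushion = 2 × $1,197.39 = $2,394.78
Trial balance (start $0, +$1,197.39 each month, − disbursements):
  Apr: +$1,197.39 − $3,609.30 → -$2,411.91
  May: +$1,197.39 − $1,089.96 → -$2,304.48
  Jun: +$1,197.39 → -$1,107.09
  Jul: +$1,197.39 → $90.30
  Aug: +$1,197.39 → $1,287.69
  Sep: +$1,197.39 → $2,485.08
  Oct: +$1,197.39 − $3,609.30 → $73.17
  Nov: +$1,197.39 → $1,270.56
  Dec: +$1,197.39 − $6,060.12 → -$3,592.17
  Jan: +$1,197.39 → -$2,394.78
  Feb: +$1,197.39 → -$1,197.39
  Mar: +$1,197.39 → $0.00
Lowest trial balance = -$3,592.17 (Dec)
Initial deposit = cushion − low point = $2,394.78 − (-$3,592.17) = $5,986.95

$5,986.95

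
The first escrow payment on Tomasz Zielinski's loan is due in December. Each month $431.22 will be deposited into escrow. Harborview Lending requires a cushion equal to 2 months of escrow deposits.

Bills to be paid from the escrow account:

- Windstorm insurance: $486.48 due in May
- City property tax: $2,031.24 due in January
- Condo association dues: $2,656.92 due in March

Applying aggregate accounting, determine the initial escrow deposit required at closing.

$3,825.72

Cushion = 2 × $431.22 = $862.44
Trial balance (start $0, +$431.22 each month, − disbursements):
  Dec: +$431.22 → $431.22
  Jan: +$431.22 − $2,031.24 → -$1,168.80
  Feb: +$431.22 → -$737.58
  Mar: +$431.22 − $2,656.92 → -$2,963.28
  Apr: +$431.22 → -$2,532.06
  May: +$431.22 − $486.48 → -$2,587.32
  Jun: +$431.22 → -$2,156.10
  Jul: +$431.22 → -$1,724.88
  Aug: +$431.22 → -$1,293.66
  Sep: +$431.22 → -$862.44
  Oct: +$431.22 → -$431.22
  Nov: +$431.22 → $0.00
Lowest trial balance = -$2,963.28 (Mar)
Initial deposit = cushion − low point = $862.44 − (-$2,963.28) = $3,825.72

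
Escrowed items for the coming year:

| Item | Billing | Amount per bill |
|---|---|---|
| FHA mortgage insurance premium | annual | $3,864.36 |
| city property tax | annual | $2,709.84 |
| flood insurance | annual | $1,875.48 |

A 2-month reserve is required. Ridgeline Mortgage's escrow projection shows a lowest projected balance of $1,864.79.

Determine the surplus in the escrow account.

$456.51

FHA mortgage insurance premium: $3,864.36 annually
City property tax: $2,709.84 annually
Flood insurance: $1,875.48 annually
Annual escrow total = $3,864.36 + $2,709.84 + $1,875.48 = $8,449.68
Monthly = $8,449.68 ÷ 12 = $704.14
Required reserve = 2 × $704.14 = $1,408.28
Surplus = $1,864.79 − $1,408.28 = $456.51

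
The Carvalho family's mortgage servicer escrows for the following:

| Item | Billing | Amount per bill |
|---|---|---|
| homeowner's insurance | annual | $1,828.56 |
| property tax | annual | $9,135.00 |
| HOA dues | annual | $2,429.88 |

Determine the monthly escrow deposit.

Homeowner's insurance: $1,828.56 annually
Property tax: $9,135.00 annually
HOA dues: $2,429.88 annually
Total per year = $1,828.56 + $9,135.00 + $2,429.88 = $13,393.44
Monthly escrow = $13,393.44 ÷ 12 = $1,116.12

$1,116.12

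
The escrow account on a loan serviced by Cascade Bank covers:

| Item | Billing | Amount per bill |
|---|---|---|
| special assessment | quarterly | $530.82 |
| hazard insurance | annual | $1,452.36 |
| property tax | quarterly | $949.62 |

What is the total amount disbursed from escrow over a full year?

Special assessment: $530.82 × 4 = $2,123.28
Hazard insurance: $1,452.36
Property tax: $949.62 × 4 = $3,798.48
Combined annual = $2,123.28 + $1,452.36 + $3,798.48 = $7,374.12

$7,374.12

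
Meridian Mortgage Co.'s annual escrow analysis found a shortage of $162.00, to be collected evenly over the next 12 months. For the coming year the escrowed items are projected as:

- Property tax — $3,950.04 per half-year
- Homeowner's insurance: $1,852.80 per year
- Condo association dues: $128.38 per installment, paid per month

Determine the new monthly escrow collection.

Property tax: $3,950.04 × 2 = $7,900.08 annually
Homeowner's insurance: $1,852.80 annually
Condo association dues: $128.38 × 12 = $1,540.56 annually
Total annual escrow = $11,293.44
Monthly escrow = $11,293.44 ÷ 12 = $941.12
Monthly shortage recovery: $162.00 ÷ 12 = $13.50
Adjusted monthly = $941.12 + $13.50 = $954.62

$954.62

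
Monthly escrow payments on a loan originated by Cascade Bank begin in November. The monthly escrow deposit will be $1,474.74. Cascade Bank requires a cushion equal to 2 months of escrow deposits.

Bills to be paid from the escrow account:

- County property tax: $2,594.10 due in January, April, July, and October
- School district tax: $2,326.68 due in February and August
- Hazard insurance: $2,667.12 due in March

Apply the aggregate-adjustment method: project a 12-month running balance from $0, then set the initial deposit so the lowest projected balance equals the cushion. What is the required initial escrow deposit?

$4,283.04

Cushion = 2 × $1,474.74 = $2,949.48
Trial balance (start $0, +$1,474.74 each month, − disbursements):
  Nov: +$1,474.74 → $1,474.74
  Dec: +$1,474.74 → $2,949.48
  Jan: +$1,474.74 − $2,594.10 → $1,830.12
  Feb: +$1,474.74 − $2,326.68 → $978.18
  Mar: +$1,474.74 − $2,667.12 → -$214.20
  Apr: +$1,474.74 − $2,594.10 → -$1,333.56
  May: +$1,474.74 → $141.18
  Jun: +$1,474.74 → $1,615.92
  Jul: +$1,474.74 − $2,594.10 → $496.56
  Aug: +$1,474.74 − $2,326.68 → -$355.38
  Sep: +$1,474.74 → $1,119.36
  Oct: +$1,474.74 − $2,594.10 → $0.00
Lowest trial balance = -$1,333.56 (Apr)
Initial deposit = cushion − low point = $2,949.48 − (-$1,333.56) = $4,283.04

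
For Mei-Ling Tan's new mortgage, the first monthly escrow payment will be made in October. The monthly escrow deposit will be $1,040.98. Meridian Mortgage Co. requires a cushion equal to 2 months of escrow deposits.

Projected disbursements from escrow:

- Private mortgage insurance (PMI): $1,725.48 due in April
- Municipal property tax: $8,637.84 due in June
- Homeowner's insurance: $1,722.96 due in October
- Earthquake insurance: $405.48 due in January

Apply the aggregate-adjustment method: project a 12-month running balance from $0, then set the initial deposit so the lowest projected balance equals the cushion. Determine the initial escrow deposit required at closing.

$5,204.90

Cushion = 2 × $1,040.98 = $2,081.96
Trial balance (start $0, +$1,040.98 each month, − disbursements):
  Oct: +$1,040.98 − $1,722.96 → -$681.98
  Nov: +$1,040.98 → $359.00
  Dec: +$1,040.98 → $1,399.98
  Jan: +$1,040.98 − $405.48 → $2,035.48
  Feb: +$1,040.98 → $3,076.46
  Mar: +$1,040.98 → $4,117.44
  Apr: +$1,040.98 − $1,725.48 → $3,432.94
  May: +$1,040.98 → $4,473.92
  Jun: +$1,040.98 − $8,637.84 → -$3,122.94
  Jul: +$1,040.98 → -$2,081.96
  Aug: +$1,040.98 → -$1,040.98
  Sep: +$1,040.98 → $0.00
Lowest trial balance = -$3,122.94 (Jun)
Initial deposit = cushion − low point = $2,081.96 − (-$3,122.94) = $5,204.90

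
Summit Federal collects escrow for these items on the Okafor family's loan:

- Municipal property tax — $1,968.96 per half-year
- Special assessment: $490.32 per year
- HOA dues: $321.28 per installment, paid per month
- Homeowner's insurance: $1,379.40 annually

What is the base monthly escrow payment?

Municipal property tax — $1,968.96 × 2 = $3,937.92 per year
Special assessment — $490.32 per year
HOA dues — $321.28 × 12 = $3,855.36 per year
Homeowner's insurance — $1,379.40 per year
Yearly total = $9,663.00
Per month = $9,663.00 / 12 = $805.25

$805.25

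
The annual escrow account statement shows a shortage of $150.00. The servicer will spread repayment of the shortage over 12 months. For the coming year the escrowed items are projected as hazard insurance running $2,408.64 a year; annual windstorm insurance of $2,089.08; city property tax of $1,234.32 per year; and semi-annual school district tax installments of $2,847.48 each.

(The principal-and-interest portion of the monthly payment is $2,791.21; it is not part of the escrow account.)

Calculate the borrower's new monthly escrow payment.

$964.75

Hazard insurance = $2,408.64/yr
Windstorm insurance = $2,089.08/yr
City property tax = $1,234.32/yr
School district tax = $2,847.48 × 2 = $5,694.96/yr
Total per year = $2,408.64 + $2,089.08 + $1,234.32 + $5,694.96 = $11,427.00
Per month = $11,427.00 / 12 = $952.25
Shortage spread = $150.00 ÷ 12 = $12.50/mo
Adjusted monthly = $952.25 + $12.50 = $964.75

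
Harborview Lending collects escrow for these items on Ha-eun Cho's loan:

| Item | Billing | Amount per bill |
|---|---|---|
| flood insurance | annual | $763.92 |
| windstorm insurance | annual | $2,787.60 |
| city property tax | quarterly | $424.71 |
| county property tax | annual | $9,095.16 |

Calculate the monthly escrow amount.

Flood insurance = $763.92
Windstorm insurance = $2,787.60
City property tax = $424.71 × 4 = $1,698.84
County property tax = $9,095.16
Total annual escrow = $763.92 + $2,787.60 + $1,698.84 + $9,095.16 = $14,345.52
Per month = $14,345.52 / 12 = $1,195.46

$1,195.46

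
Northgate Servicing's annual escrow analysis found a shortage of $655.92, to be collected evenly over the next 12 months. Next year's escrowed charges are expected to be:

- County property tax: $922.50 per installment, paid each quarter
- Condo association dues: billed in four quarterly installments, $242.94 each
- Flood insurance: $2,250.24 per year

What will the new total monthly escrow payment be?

County property tax — $922.50 × 4 = $3,690.00 annually
Condo association dues — $242.94 × 4 = $971.76 annually
Flood insurance — $2,250.24 annually
Yearly total = $6,912.00
Monthly escrow = $6,912.00 / 12 = $576.00
Monthly shortage recovery: $655.92 / 12 = $54.66
New monthly escrow = $576.00 + $54.66 = $630.66

$630.66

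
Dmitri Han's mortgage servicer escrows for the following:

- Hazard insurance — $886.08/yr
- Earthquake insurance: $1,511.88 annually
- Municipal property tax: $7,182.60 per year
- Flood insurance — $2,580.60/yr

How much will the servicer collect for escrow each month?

$1,013.43

Hazard insurance — $886.08/yr
Earthquake insurance — $1,511.88/yr
Municipal property tax — $7,182.60/yr
Flood insurance — $2,580.60/yr
Annual escrow total = $886.08 + $1,511.88 + $7,182.60 + $2,580.60 = $12,161.16
Per month = $12,161.16 ÷ 12 = $1,013.43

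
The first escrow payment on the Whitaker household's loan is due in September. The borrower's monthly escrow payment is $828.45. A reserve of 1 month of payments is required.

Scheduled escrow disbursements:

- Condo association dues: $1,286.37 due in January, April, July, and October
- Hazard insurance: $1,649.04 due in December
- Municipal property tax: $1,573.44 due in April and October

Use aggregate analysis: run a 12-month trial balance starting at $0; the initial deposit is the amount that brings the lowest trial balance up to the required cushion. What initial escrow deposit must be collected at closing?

$2,855.88

Cushion = 1 × $828.45 = $828.45
Trial balance (start $0, +$828.45 each month, − disbursements):
  Sep: +$828.45 → $828.45
  Oct: +$828.45 − $2,859.81 → -$1,202.91
  Nov: +$828.45 → -$374.46
  Dec: +$828.45 − $1,649.04 → -$1,195.05
  Jan: +$828.45 − $1,286.37 → -$1,652.97
  Feb: +$828.45 → -$824.52
  Mar: +$828.45 → $3.93
  Apr: +$828.45 − $2,859.81 → -$2,027.43
  May: +$828.45 → -$1,198.98
  Jun: +$828.45 → -$370.53
  Jul: +$828.45 − $1,286.37 → -$828.45
  Aug: +$828.45 → $0.00
Lowest trial balance = -$2,027.43 (Apr)
Initial deposit = cushion − low point = $828.45 − (-$2,027.43) = $2,855.88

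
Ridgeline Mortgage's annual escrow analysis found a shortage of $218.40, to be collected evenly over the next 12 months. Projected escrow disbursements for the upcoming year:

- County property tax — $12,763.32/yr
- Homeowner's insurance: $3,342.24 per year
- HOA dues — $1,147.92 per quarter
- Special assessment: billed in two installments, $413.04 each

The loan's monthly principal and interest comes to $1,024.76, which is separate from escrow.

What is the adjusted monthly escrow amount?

County property tax: $12,763.32 annually
Homeowner's insurance: $3,342.24 annually
HOA dues: $1,147.92 × 4 = $4,591.68 annually
Special assessment: $413.04 × 2 = $826.08 annually
Total per year = $21,523.32
Monthly escrow = $21,523.32 / 12 = $1,793.61
Shortage spread = $218.40 / 12 = $18.20/mo
New monthly escrow = $1,793.61 + $18.20 = $1,811.81

$1,811.81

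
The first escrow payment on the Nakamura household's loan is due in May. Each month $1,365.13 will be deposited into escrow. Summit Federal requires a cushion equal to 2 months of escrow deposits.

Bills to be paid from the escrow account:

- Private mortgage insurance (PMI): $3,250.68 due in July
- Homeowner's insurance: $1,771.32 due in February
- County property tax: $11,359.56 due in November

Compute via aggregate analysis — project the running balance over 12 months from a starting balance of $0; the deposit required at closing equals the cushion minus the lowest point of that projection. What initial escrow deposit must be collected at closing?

Cushion = 2 × $1,365.13 = $2,730.26
Trial balance (start $0, +$1,365.13 each month, − disbursements):
  May: +$1,365.13 → $1,365.13
  Jun: +$1,365.13 → $2,730.26
  Jul: +$1,365.13 − $3,250.68 → $844.71
  Aug: +$1,365.13 → $2,209.84
  Sep: +$1,365.13 → $3,574.97
  Oct: +$1,365.13 → $4,940.10
  Nov: +$1,365.13 − $11,359.56 → -$5,054.33
  Dec: +$1,365.13 → -$3,689.20
  Jan: +$1,365.13 → -$2,324.07
  Feb: +$1,365.13 − $1,771.32 → -$2,730.26
  Mar: +$1,365.13 → -$1,365.13
  Apr: +$1,365.13 → $0.00
Lowest trial balance = -$5,054.33 (Nov)
Initial deposit = cushion − low point = $2,730.26 − (-$5,054.33) = $7,784.59

$7,784.59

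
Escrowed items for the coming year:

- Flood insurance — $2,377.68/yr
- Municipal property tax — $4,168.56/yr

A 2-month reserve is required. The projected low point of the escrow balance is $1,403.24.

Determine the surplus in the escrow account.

$312.20

Flood insurance: $2,377.68 per year
Municipal property tax: $4,168.56 per year
Combined annual = $6,546.24
Per month = $6,546.24 ÷ 12 = $545.52
Required cushion = 2 × $545.52 = $1,091.04
Surplus = $1,403.24 − $1,091.04 = $312.20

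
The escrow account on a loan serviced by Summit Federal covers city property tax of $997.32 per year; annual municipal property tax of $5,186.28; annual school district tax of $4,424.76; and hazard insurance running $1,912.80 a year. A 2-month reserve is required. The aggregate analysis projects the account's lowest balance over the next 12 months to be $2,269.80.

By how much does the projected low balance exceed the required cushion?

City property tax: $997.32 annually
Municipal property tax: $5,186.28 annually
School district tax: $4,424.76 annually
Hazard insurance: $1,912.80 annually
Total annual escrow = $12,521.16
Per month = $12,521.16 / 12 = $1,043.43
Cushion = 2 × $1,043.43 = $2,086.86
Excess over cushion: $2,269.80 − $2,086.86 = $182.94

$182.94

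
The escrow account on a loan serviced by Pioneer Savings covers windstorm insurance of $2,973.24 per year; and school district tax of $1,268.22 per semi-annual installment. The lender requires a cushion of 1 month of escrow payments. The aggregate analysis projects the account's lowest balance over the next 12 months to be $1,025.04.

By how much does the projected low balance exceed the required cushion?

Windstorm insurance: $2,973.24 per year
School district tax: $1,268.22 × 2 = $2,536.44 per year
Total per year = $2,973.24 + $2,536.44 = $5,509.68
Base monthly escrow = $5,509.68 / 12 = $459.14
Required reserve = 1 × $459.14 = $459.14
Excess over cushion: $1,025.04 − $459.14 = $565.90

$565.90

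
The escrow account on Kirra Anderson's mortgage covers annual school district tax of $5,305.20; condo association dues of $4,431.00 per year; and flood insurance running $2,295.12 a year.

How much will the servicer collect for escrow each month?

School district tax: $5,305.20
Condo association dues: $4,431.00
Flood insurance: $2,295.12
Yearly total = $5,305.20 + $4,431.00 + $2,295.12 = $12,031.32
Per month = $12,031.32 / 12 = $1,002.61

$1,002.61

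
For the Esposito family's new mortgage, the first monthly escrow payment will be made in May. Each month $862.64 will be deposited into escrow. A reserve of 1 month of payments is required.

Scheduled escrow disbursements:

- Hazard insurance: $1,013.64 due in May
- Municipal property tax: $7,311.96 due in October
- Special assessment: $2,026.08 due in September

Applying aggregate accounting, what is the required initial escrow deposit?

$6,038.48

Cushion = 1 × $862.64 = $862.64
Trial balance (start $0, +$862.64 each month, − disbursements):
  May: +$862.64 − $1,013.64 → -$151.00
  Jun: +$862.64 → $711.64
  Jul: +$862.64 → $1,574.28
  Aug: +$862.64 → $2,436.92
  Sep: +$862.64 − $2,026.08 → $1,273.48
  Oct: +$862.64 − $7,311.96 → -$5,175.84
  Nov: +$862.64 → -$4,313.20
  Dec: +$862.64 → -$3,450.56
  Jan: +$862.64 → -$2,587.92
  Feb: +$862.64 → -$1,725.28
  Mar: +$862.64 → -$862.64
  Apr: +$862.64 → $0.00
Lowest trial balance = -$5,175.84 (Oct)
Initial deposit = cushion − low point = $862.64 − (-$5,175.84) = $6,038.48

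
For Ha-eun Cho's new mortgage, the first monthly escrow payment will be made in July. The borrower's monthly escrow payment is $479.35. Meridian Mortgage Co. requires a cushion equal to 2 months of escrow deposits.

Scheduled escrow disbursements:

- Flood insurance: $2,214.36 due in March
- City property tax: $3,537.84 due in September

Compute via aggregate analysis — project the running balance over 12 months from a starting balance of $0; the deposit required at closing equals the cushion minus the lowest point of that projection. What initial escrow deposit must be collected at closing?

$3,058.49

Cushion = 2 × $479.35 = $958.70
Trial balance (start $0, +$479.35 each month, − disbursements):
  Jul: +$479.35 → $479.35
  Aug: +$479.35 → $958.70
  Sep: +$479.35 − $3,537.84 → -$2,099.79
  Oct: +$479.35 → -$1,620.44
  Nov: +$479.35 → -$1,141.09
  Dec: +$479.35 → -$661.74
  Jan: +$479.35 → -$182.39
  Feb: +$479.35 → $296.96
  Mar: +$479.35 − $2,214.36 → -$1,438.05
  Apr: +$479.35 → -$958.70
  May: +$479.35 → -$479.35
  Jun: +$479.35 → $0.00
Lowest trial balance = -$2,099.79 (Sep)
Initial deposit = cushion − low point = $958.70 − (-$2,099.79) = $3,058.49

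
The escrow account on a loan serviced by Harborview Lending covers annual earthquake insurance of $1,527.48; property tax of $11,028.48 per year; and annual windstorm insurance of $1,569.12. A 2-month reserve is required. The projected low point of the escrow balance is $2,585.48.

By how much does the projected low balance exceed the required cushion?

Earthquake insurance = $1,527.48/yr
Property tax = $11,028.48/yr
Windstorm insurance = $1,569.12/yr
Total annual escrow = $1,527.48 + $11,028.48 + $1,569.12 = $14,125.08
Per month = $14,125.08 ÷ 12 = $1,177.09
Cushion = 2 × $1,177.09 = $2,354.18
Excess over cushion: $2,585.48 − $2,354.18 = $231.30

$231.30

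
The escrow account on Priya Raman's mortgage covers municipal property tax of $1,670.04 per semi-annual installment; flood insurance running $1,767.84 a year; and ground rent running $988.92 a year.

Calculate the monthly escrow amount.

$508.07

Municipal property tax: $1,670.04 × 2 = $3,340.08 annually
Flood insurance: $1,767.84 annually
Ground rent: $988.92 annually
Total per year = $6,096.84
Per month = $6,096.84 / 12 = $508.07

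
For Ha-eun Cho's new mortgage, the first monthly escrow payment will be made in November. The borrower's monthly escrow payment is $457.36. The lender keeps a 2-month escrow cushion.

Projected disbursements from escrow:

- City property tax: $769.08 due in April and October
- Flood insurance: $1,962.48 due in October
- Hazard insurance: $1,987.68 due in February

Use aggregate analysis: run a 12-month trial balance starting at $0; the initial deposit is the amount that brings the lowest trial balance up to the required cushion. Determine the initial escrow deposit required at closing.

Cushion = 2 × $457.36 = $914.72
Trial balance (start $0, +$457.36 each month, − disbursements):
  Nov: +$457.36 → $457.36
  Dec: +$457.36 → $914.72
  Jan: +$457.36 → $1,372.08
  Feb: +$457.36 − $1,987.68 → -$158.24
  Mar: +$457.36 → $299.12
  Apr: +$457.36 − $769.08 → -$12.60
  May: +$457.36 → $444.76
  Jun: +$457.36 → $902.12
  Jul: +$457.36 → $1,359.48
  Aug: +$457.36 → $1,816.84
  Sep: +$457.36 → $2,274.20
  Oct: +$457.36 − $2,731.56 → $0.00
Lowest trial balance = -$158.24 (Feb)
Initial deposit = cushion − low point = $914.72 − (-$158.24) = $1,072.96

$1,072.96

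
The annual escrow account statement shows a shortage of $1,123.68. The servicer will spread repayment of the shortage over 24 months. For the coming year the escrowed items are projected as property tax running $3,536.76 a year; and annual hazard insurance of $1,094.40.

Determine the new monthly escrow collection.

Property tax: $3,536.76/yr
Hazard insurance: $1,094.40/yr
Annual escrow total = $4,631.16
Base monthly escrow = $4,631.16 / 12 = $385.93
Shortage spread = $1,123.68 / 24 = $46.82/mo
Adjusted monthly = $385.93 + $46.82 = $432.75

$432.75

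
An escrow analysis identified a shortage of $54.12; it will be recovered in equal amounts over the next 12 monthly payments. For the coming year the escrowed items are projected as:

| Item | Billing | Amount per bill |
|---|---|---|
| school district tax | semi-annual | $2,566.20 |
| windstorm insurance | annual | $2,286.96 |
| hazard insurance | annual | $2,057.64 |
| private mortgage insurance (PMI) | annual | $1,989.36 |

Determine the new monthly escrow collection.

School district tax: $2,566.20 × 2 = $5,132.40 annually
Windstorm insurance: $2,286.96 annually
Hazard insurance: $2,057.64 annually
Private mortgage insurance (PMI): $1,989.36 annually
Total annual escrow = $5,132.40 + $2,286.96 + $2,057.64 + $1,989.36 = $11,466.36
Per month = $11,466.36 / 12 = $955.53
Shortage per month = $54.12 / 12 = $4.51
Adjusted monthly = $955.53 + $4.51 = $960.04

$960.04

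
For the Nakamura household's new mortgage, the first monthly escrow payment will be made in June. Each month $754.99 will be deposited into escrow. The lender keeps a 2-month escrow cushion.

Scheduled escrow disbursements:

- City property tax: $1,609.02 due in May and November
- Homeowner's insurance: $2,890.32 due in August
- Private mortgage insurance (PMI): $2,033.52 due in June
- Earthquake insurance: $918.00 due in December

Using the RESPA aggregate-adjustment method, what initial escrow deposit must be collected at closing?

Cushion = 2 × $754.99 = $1,509.98
Trial balance (start $0, +$754.99 each month, − disbursements):
  Jun: +$754.99 − $2,033.52 → -$1,278.53
  Jul: +$754.99 → -$523.54
  Aug: +$754.99 − $2,890.32 → -$2,658.87
  Sep: +$754.99 → -$1,903.88
  Oct: +$754.99 → -$1,148.89
  Nov: +$754.99 − $1,609.02 → -$2,002.92
  Dec: +$754.99 − $918.00 → -$2,165.93
  Jan: +$754.99 → -$1,410.94
  Feb: +$754.99 → -$655.95
  Mar: +$754.99 → $99.04
  Apr: +$754.99 → $854.03
  May: +$754.99 − $1,609.02 → $0.00
Lowest trial balance = -$2,658.87 (Aug)
Initial deposit = cushion − low point = $1,509.98 − (-$2,658.87) = $4,168.85

$4,168.85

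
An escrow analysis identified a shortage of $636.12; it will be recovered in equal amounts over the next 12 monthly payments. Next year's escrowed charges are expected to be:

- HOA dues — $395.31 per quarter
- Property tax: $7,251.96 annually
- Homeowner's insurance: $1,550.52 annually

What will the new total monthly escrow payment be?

HOA dues = $395.31 × 4 = $1,581.24/yr
Property tax = $7,251.96/yr
Homeowner's insurance = $1,550.52/yr
Yearly total = $10,383.72
Per month = $10,383.72 / 12 = $865.31
Monthly shortage recovery: $636.12 ÷ 12 = $53.01
New monthly escrow = $865.31 + $53.01 = $918.32

$918.32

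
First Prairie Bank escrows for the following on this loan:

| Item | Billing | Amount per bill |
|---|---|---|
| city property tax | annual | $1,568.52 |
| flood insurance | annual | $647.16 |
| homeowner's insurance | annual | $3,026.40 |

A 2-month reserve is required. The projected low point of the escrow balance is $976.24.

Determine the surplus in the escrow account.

City property tax: $1,568.52 annually
Flood insurance: $647.16 annually
Homeowner's insurance: $3,026.40 annually
Combined annual = $1,568.52 + $647.16 + $3,026.40 = $5,242.08
Per month = $5,242.08 ÷ 12 = $436.84
Required cushion = 2 × $436.84 = $873.68
Excess over cushion: $976.24 − $873.68 = $102.56

$102.56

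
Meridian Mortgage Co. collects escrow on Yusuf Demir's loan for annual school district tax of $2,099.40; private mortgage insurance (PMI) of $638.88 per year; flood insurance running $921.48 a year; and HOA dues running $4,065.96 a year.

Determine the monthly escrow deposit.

School district tax: $2,099.40/yr
Private mortgage insurance (PMI): $638.88/yr
Flood insurance: $921.48/yr
HOA dues: $4,065.96/yr
Annual escrow total = $7,725.72
Per month = $7,725.72 ÷ 12 = $643.81

$643.81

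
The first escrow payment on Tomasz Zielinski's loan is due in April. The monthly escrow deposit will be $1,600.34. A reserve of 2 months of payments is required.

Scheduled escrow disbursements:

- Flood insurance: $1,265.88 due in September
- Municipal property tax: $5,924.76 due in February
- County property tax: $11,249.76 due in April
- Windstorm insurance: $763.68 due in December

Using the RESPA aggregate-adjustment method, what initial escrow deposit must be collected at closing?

Cushion = 2 × $1,600.34 = $3,200.68
Trial balance (start $0, +$1,600.34 each month, − disbursements):
  Apr: +$1,600.34 − $11,249.76 → -$9,649.42
  May: +$1,600.34 → -$8,049.08
  Jun: +$1,600.34 → -$6,448.74
  Jul: +$1,600.34 → -$4,848.40
  Aug: +$1,600.34 → -$3,248.06
  Sep: +$1,600.34 − $1,265.88 → -$2,913.60
  Oct: +$1,600.34 → -$1,313.26
  Nov: +$1,600.34 → $287.08
  Dec: +$1,600.34 − $763.68 → $1,123.74
  Jan: +$1,600.34 → $2,724.08
  Feb: +$1,600.34 − $5,924.76 → -$1,600.34
  Mar: +$1,600.34 → $0.00
Lowest trial balance = -$9,649.42 (Apr)
Initial deposit = cushion − low point = $3,200.68 − (-$9,649.42) = $12,850.10

$12,850.10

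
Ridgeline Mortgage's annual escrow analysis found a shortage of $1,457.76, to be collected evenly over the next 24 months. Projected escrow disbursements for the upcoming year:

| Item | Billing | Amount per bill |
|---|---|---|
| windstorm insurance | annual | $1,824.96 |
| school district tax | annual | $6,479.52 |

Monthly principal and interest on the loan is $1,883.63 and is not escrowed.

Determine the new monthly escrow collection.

$752.78

Windstorm insurance: $1,824.96
School district tax: $6,479.52
Annual escrow total = $1,824.96 + $6,479.52 = $8,304.48
Monthly escrow = $8,304.48 ÷ 12 = $692.04
Shortage per month = $1,457.76 / 24 = $60.74
New monthly escrow = $692.04 + $60.74 = $752.78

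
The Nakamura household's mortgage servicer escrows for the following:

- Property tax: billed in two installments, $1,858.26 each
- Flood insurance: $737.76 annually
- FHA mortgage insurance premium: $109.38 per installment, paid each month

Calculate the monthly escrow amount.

$480.57

Property tax = $1,858.26 × 2 = $3,716.52/yr
Flood insurance = $737.76/yr
FHA mortgage insurance premium = $109.38 × 12 = $1,312.56/yr
Total per year = $5,766.84
Per month = $5,766.84 / 12 = $480.57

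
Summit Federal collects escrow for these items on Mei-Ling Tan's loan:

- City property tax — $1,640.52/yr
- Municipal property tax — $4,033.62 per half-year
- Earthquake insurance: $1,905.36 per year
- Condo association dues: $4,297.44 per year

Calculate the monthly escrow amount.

$1,325.88

City property tax: $1,640.52 per year
Municipal property tax: $4,033.62 × 2 = $8,067.24 per year
Earthquake insurance: $1,905.36 per year
Condo association dues: $4,297.44 per year
Combined annual = $1,640.52 + $8,067.24 + $1,905.36 + $4,297.44 = $15,910.56
Monthly = $15,910.56 ÷ 12 = $1,325.88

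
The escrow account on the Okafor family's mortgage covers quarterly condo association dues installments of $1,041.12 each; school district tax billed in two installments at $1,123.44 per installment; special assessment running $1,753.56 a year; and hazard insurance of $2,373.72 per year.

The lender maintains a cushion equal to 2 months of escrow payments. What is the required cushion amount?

$1,756.44

Condo association dues — $1,041.12 × 4 = $4,164.48 annually
School district tax — $1,123.44 × 2 = $2,246.88 annually
Special assessment — $1,753.56 annually
Hazard insurance — $2,373.72 annually
Annual escrow total = $4,164.48 + $2,246.88 + $1,753.56 + $2,373.72 = $10,538.64
Monthly escrow = $10,538.64 ÷ 12 = $878.22
Reserve = 2 × $878.22 = $1,756.44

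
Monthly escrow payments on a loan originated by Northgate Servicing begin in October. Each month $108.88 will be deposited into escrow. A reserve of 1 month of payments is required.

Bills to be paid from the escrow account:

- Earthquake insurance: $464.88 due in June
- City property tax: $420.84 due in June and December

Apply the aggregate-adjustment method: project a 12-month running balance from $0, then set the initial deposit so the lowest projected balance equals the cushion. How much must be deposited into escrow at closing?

$435.52

Cushion = 1 × $108.88 = $108.88
Trial balance (start $0, +$108.88 each month, − disbursements):
  Oct: +$108.88 → $108.88
  Nov: +$108.88 → $217.76
  Dec: +$108.88 − $420.84 → -$94.20
  Jan: +$108.88 → $14.68
  Feb: +$108.88 → $123.56
  Mar: +$108.88 → $232.44
  Apr: +$108.88 → $341.32
  May: +$108.88 → $450.20
  Jun: +$108.88 − $885.72 → -$326.64
  Jul: +$108.88 → -$217.76
  Aug: +$108.88 → -$108.88
  Sep: +$108.88 → $0.00
Lowest trial balance = -$326.64 (Jun)
Initial deposit = cushion − low point = $108.88 − (-$326.64) = $435.52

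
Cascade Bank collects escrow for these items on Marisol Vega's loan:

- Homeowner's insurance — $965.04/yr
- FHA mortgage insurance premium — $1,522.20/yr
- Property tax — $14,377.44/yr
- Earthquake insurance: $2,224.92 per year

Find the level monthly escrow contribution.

$1,590.80

Homeowner's insurance — $965.04 annually
FHA mortgage insurance premium — $1,522.20 annually
Property tax — $14,377.44 annually
Earthquake insurance — $2,224.92 annually
Combined annual = $19,089.60
Per month = $19,089.60 ÷ 12 = $1,590.80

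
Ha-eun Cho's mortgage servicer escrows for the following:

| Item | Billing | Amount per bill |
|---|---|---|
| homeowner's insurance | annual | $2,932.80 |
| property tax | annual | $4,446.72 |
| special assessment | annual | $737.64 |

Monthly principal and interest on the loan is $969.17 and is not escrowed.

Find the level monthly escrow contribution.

Homeowner's insurance: $2,932.80/yr
Property tax: $4,446.72/yr
Special assessment: $737.64/yr
Yearly total = $2,932.80 + $4,446.72 + $737.64 = $8,117.16
Per month = $8,117.16 / 12 = $676.43

$676.43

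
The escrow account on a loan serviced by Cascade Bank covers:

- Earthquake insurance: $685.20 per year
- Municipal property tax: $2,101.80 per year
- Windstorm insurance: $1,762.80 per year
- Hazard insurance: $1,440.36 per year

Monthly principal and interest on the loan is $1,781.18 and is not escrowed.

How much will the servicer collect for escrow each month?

$499.18

Earthquake insurance — $685.20 per year
Municipal property tax — $2,101.80 per year
Windstorm insurance — $1,762.80 per year
Hazard insurance — $1,440.36 per year
Total annual escrow = $685.20 + $2,101.80 + $1,762.80 + $1,440.36 = $5,990.16
Per month = $5,990.16 / 12 = $499.18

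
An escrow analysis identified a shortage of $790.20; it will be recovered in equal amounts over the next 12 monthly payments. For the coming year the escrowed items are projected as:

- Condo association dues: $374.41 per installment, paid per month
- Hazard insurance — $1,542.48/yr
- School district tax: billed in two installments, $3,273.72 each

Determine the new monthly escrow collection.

Condo association dues — $374.41 × 12 = $4,492.92
Hazard insurance — $1,542.48
School district tax — $3,273.72 × 2 = $6,547.44
Combined annual = $12,582.84
Per month = $12,582.84 / 12 = $1,048.57
Shortage per month = $790.20 ÷ 12 = $65.85
Adjusted monthly = $1,048.57 + $65.85 = $1,114.42

$1,114.42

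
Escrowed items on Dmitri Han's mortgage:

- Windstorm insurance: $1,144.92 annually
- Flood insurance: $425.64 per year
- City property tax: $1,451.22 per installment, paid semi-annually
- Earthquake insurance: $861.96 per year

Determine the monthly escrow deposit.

Windstorm insurance: $1,144.92 per year
Flood insurance: $425.64 per year
City property tax: $1,451.22 × 2 = $2,902.44 per year
Earthquake insurance: $861.96 per year
Yearly total = $5,334.96
Base monthly escrow = $5,334.96 / 12 = $444.58

$444.58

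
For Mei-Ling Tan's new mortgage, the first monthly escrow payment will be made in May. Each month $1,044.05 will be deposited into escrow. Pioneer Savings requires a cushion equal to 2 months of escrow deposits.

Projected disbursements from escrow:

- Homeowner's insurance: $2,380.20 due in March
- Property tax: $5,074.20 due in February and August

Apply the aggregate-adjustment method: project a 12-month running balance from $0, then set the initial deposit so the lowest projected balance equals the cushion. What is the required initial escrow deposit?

Cushion = 2 × $1,044.05 = $2,088.10
Trial balance (start $0, +$1,044.05 each month, − disbursements):
  May: +$1,044.05 → $1,044.05
  Jun: +$1,044.05 → $2,088.10
  Jul: +$1,044.05 → $3,132.15
  Aug: +$1,044.05 − $5,074.20 → -$898.00
  Sep: +$1,044.05 → $146.05
  Oct: +$1,044.05 → $1,190.10
  Nov: +$1,044.05 → $2,234.15
  Dec: +$1,044.05 → $3,278.20
  Jan: +$1,044.05 → $4,322.25
  Feb: +$1,044.05 − $5,074.20 → $292.10
  Mar: +$1,044.05 − $2,380.20 → -$1,044.05
  Apr: +$1,044.05 → $0.00
Lowest trial balance = -$1,044.05 (Mar)
Initial deposit = cushion − low point = $2,088.10 − (-$1,044.05) = $3,132.15

$3,132.15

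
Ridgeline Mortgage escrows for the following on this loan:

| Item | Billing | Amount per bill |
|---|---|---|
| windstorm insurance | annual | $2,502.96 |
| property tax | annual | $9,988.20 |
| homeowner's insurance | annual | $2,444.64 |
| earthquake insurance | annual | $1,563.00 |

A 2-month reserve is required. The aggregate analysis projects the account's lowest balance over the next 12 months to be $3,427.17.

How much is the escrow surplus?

$677.37

Windstorm insurance — $2,502.96 per year
Property tax — $9,988.20 per year
Homeowner's insurance — $2,444.64 per year
Earthquake insurance — $1,563.00 per year
Combined annual = $16,498.80
Monthly = $16,498.80 ÷ 12 = $1,374.90
Required cushion = 2 × $1,374.90 = $2,749.80
Surplus = $3,427.17 − $2,749.80 = $677.37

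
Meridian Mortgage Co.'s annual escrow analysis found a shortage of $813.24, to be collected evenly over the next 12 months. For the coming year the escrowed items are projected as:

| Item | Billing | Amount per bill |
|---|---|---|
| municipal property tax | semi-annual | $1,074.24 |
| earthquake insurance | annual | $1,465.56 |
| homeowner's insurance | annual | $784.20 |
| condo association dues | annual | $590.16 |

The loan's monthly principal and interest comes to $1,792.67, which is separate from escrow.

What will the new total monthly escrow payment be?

Municipal property tax — $1,074.24 × 2 = $2,148.48 annually
Earthquake insurance — $1,465.56 annually
Homeowner's insurance — $784.20 annually
Condo association dues — $590.16 annually
Combined annual = $2,148.48 + $1,465.56 + $784.20 + $590.16 = $4,988.40
Monthly escrow = $4,988.40 / 12 = $415.70
Monthly shortage recovery: $813.24 / 12 = $67.77
Adjusted monthly = $415.70 + $67.77 = $483.47

$483.47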